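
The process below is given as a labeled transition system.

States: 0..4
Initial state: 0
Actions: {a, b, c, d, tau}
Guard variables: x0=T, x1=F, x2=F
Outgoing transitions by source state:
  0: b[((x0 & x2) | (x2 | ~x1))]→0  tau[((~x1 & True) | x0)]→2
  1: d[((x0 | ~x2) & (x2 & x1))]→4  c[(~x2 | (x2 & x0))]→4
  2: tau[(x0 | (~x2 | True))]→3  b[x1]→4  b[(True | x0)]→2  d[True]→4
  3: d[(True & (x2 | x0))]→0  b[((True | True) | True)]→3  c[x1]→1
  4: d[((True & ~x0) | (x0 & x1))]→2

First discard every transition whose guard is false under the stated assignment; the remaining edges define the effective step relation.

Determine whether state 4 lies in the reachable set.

Answer: REACHABLE

Working:
After dropping false guards: 8 live edges.
Layer 0: {0}
Layer 1: {2}  cumulative {0,2}
Layer 2: {3,4}  cumulative {0,2,3,4}
Reach set: {0,2,3,4}
Path to 4: tau·d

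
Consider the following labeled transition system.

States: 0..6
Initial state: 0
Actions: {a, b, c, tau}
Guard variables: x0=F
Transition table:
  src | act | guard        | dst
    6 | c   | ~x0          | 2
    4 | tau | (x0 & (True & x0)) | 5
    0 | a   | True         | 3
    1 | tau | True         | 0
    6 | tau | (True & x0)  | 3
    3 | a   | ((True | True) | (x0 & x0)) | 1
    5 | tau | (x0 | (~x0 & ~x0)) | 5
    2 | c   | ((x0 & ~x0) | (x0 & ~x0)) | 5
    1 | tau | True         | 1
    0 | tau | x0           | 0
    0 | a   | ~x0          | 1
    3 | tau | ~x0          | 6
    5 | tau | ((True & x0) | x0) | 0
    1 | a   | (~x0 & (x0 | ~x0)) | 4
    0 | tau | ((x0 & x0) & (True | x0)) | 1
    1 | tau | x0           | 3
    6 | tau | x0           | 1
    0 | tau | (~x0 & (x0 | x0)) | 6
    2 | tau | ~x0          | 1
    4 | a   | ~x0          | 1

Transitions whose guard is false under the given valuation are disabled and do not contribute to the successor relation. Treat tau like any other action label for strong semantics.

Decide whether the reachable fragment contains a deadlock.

R = {0,1,2,3,4,6}
  0: a→1  a→3  [2 out]
  1: a→4  tau→0  tau→1  [3 out]
  2: tau→1  [1 out]
  3: a→1  tau→6  [2 out]
  4: a→1  [1 out]
  6: c→2  [1 out]

Answer: DEADLOCK-FREE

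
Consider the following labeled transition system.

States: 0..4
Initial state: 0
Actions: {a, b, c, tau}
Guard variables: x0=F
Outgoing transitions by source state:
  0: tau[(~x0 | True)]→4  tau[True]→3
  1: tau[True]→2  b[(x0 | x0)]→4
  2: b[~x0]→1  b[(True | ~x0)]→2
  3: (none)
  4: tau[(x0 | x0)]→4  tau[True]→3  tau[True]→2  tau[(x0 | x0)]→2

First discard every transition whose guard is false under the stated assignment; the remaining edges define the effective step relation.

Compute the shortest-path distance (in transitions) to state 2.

Answer: 2

Working:
Layered search for 2:
  depth 0: {0}
  depth 1: {3,4}
  depth 2: {2}
first hit 2 at d=2 via tau·tau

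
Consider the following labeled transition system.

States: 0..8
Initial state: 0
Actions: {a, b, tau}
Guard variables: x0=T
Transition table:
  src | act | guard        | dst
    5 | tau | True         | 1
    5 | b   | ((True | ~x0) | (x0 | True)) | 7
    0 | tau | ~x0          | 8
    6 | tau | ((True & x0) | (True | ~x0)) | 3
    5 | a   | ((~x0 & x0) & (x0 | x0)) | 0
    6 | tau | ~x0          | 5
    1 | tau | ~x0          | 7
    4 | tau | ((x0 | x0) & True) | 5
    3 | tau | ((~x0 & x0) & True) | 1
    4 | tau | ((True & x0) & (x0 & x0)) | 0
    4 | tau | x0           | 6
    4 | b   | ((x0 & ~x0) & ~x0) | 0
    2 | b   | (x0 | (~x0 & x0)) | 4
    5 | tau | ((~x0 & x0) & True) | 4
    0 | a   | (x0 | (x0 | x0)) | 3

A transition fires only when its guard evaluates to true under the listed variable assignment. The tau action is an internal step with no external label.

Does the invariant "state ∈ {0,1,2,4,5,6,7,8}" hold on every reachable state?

Answer: INVARIANT VIOLATED at state 3

Trace:
Safe = {0,1,2,4,5,6,7,8}
R = {0,3}
  0: safe
  3: VIOLATES
counterexample path to 3: a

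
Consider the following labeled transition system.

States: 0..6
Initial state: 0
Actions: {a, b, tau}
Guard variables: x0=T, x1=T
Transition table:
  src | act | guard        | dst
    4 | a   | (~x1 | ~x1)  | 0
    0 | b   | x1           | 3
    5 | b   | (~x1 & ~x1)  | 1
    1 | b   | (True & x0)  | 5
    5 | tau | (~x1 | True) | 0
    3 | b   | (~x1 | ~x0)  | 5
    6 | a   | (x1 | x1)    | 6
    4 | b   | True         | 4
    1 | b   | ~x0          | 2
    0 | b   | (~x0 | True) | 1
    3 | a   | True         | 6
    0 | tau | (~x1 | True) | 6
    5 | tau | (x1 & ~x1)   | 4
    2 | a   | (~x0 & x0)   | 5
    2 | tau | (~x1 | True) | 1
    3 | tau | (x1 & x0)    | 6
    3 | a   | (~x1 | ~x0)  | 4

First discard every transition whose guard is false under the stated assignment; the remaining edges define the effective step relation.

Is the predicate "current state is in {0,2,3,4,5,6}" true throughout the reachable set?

Safe = {0,2,3,4,5,6}
R = {0,1,3,5,6}
  0: ok
  1: outside
  3: ok
  5: ok
  6: ok
witness against invariant: b → 1

Answer: INVARIANT VIOLATED at state 1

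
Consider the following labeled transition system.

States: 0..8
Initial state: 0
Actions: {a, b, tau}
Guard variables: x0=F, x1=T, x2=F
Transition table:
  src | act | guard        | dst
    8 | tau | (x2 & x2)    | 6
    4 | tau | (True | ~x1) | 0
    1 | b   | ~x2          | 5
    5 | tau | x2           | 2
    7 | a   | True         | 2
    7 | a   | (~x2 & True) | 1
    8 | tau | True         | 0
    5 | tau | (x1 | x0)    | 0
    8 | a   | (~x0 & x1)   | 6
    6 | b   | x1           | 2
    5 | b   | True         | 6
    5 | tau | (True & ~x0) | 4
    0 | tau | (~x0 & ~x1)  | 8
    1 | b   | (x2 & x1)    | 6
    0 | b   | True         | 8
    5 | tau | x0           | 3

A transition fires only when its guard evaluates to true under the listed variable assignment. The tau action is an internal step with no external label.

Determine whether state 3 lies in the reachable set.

Answer: UNREACHABLE

Analysis:
After dropping false guards: 11 live edges.
depth 0: {0}
depth 1: {8}  cumulative {0,8}
depth 2: {6}  cumulative {0,6,8}
depth 3: {2}  cumulative {0,2,6,8}
Reach set: {0,2,6,8}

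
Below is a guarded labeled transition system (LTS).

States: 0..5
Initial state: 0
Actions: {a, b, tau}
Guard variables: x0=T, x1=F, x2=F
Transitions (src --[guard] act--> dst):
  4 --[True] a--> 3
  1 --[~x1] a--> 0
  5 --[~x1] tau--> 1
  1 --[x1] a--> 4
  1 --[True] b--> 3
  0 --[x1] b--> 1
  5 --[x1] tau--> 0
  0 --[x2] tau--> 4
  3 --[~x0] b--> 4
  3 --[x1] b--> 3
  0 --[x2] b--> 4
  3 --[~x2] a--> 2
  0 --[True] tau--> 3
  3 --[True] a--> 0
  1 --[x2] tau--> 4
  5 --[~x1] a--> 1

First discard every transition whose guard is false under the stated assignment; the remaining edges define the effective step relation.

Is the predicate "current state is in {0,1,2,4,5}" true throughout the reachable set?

Inv-set: {0,1,2,4,5}
R = {0,2,3}
  0: ✓
  2: ✓
  3: outside
reach 3 via tau — violates

Answer: INVARIANT VIOLATED at state 3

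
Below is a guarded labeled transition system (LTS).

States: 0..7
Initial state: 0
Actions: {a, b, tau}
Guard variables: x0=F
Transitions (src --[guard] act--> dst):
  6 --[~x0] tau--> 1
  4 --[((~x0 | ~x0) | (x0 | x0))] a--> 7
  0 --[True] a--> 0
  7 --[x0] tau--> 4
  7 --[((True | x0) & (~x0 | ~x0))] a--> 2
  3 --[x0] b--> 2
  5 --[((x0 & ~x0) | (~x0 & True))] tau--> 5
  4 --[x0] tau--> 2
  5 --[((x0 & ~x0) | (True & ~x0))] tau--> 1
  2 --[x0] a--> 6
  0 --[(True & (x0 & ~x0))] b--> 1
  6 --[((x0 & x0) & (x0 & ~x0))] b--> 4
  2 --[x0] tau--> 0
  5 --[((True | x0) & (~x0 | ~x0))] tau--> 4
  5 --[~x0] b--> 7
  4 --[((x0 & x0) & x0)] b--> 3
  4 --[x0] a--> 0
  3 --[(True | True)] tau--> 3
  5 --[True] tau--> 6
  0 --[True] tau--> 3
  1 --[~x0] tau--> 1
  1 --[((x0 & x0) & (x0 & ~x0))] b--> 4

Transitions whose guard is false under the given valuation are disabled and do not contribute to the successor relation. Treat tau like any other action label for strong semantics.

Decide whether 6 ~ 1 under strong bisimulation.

Answer: BISIMILAR

Working:
Bisimulation quotient by refinement:
  P[0] = {{0,1,2,3,4,5,6,7}}
  P[1] = {{0},{1,3,6},{2},{4,7},{5}}
  P[2] = {{0},{1,3,6},{2},{4},{5},{7}}
stable after 3 split(s): 6 block(s)
class of 6: {1,3,6}; class of 1: {1,3,6}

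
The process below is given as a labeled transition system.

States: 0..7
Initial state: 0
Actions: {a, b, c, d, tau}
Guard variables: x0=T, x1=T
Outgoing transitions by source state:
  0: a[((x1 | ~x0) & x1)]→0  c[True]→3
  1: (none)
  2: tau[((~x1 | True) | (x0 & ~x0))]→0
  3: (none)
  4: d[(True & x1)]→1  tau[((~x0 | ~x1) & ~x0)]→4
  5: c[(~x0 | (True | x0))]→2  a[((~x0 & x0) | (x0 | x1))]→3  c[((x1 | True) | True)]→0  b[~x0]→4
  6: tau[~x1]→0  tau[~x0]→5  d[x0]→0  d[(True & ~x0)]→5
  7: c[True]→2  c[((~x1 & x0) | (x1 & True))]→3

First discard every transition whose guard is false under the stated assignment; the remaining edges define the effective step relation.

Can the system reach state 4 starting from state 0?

After dropping false guards: 10 live edges.
L0 = {0}
L1 = {3}  cumulative {0,3}
Reach set: {0,3}

Answer: UNREACHABLE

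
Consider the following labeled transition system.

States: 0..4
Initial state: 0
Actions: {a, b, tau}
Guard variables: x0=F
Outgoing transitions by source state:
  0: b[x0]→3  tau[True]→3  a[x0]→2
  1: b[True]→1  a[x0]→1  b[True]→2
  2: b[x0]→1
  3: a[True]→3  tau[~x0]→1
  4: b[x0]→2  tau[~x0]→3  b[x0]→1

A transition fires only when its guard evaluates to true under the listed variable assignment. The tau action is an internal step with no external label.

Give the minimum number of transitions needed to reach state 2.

Answer: 3

Analysis:
Layered search for 2:
  L0 = {0}
  L1 = {3}
  L2 = {1}
  L3 = {2}
2 enters at depth 3; path tau·tau·b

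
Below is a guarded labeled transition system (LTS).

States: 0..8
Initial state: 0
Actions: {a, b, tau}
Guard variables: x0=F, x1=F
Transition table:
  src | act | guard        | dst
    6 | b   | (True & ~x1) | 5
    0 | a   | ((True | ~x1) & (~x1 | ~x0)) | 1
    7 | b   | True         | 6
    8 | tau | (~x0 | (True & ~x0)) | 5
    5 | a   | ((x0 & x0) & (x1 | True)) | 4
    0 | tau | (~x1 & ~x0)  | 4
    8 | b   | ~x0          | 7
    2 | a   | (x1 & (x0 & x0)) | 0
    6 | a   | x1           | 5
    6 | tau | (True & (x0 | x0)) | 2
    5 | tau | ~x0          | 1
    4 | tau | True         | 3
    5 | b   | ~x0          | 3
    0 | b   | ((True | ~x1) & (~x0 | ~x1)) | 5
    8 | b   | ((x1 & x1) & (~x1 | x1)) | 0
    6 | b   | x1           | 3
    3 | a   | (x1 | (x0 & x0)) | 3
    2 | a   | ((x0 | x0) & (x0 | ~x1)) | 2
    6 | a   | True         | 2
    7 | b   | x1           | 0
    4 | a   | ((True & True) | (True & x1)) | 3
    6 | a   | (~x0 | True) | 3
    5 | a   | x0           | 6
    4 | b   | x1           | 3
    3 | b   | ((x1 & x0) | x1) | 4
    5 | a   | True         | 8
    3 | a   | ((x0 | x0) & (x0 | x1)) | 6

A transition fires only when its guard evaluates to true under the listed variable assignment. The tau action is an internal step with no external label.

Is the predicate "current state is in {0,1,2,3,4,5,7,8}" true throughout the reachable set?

Answer: INVARIANT VIOLATED at state 6

Analysis:
Safe = {0,1,2,3,4,5,7,8}
Reachable = {0,1,2,3,4,5,6,7,8}
  0: ok
  1: ok
  2: ok
  3: ok
  4: ok
  5: ok
  6: ✗ unsafe
  7: ok
  8: ok
counterexample path to 6: b·a·b·b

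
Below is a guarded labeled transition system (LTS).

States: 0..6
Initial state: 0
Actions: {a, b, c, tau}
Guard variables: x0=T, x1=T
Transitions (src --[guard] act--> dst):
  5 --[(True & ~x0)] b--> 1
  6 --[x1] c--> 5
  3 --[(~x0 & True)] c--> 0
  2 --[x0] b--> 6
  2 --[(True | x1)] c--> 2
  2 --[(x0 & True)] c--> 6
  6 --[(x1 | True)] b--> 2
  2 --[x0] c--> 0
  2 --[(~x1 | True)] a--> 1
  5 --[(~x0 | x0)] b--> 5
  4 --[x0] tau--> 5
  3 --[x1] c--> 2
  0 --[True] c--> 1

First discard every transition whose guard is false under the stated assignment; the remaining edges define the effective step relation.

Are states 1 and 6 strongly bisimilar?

Answer: NOT BISIMILAR

Working:
Compute ~ classes (split until stable):
  π0 = {{0,1,2,3,4,5,6}}
  π1 = {{0,3},{1},{2},{4},{5},{6}}
  π2 = {{0},{1},{2},{3},{4},{5},{6}}
Fixed point at round 3; 7 class(es).
1∈{1}, 6∈{6}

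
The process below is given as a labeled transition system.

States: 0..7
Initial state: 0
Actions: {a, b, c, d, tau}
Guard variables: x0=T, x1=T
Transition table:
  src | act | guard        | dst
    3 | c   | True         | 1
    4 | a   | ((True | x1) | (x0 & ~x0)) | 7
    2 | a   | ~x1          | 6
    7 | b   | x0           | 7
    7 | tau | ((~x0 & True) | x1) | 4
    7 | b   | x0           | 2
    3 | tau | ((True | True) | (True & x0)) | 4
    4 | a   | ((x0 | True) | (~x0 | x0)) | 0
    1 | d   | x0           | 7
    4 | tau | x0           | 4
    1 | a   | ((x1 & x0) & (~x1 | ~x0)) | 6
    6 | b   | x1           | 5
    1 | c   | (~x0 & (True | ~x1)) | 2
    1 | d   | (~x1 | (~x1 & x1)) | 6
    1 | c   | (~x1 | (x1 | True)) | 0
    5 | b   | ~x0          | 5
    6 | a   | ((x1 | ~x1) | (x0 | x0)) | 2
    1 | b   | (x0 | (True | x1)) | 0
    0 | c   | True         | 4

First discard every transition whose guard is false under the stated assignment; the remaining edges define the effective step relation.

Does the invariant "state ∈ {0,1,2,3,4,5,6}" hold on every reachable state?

Answer: INVARIANT VIOLATED at state 7

Working:
Safe = {0,1,2,3,4,5,6}
Reachable = {0,2,4,7}
  0: safe
  2: safe
  4: safe
  7: ✗ unsafe
reach 7 via c·a — violates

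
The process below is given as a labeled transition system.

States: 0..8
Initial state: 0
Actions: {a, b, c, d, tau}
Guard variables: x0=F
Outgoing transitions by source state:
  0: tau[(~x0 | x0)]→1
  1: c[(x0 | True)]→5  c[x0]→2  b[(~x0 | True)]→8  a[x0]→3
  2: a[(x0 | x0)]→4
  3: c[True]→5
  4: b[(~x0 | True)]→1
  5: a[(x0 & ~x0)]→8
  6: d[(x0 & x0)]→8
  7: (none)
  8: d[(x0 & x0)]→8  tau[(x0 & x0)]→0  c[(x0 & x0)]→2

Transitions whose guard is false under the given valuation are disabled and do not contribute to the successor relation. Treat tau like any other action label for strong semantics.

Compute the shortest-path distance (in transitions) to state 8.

Answer: 2

Working:
BFS to 8:
  Layer 0: {0}
  Layer 1: {1}
  Layer 2: {5,8}
first hit 8 at d=2 via tau·b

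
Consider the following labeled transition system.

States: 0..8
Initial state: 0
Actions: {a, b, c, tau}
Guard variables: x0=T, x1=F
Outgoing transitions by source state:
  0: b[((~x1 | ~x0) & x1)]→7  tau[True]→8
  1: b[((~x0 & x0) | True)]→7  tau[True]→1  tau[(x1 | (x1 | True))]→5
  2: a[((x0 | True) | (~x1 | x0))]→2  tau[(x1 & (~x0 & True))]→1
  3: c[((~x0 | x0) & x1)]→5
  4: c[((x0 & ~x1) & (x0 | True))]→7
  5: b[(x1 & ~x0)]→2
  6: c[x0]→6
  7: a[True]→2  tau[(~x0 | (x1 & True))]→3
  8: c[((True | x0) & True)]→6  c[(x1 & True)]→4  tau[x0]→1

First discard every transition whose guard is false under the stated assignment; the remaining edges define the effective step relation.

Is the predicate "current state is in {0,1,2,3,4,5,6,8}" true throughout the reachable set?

Answer: INVARIANT VIOLATED at state 7

Working:
Allowed set {0,1,2,3,4,5,6,8}
R = {0,1,2,5,6,7,8}
  0: safe
  1: safe
  2: safe
  5: safe
  6: safe
  7: outside
  8: safe
witness against invariant: tau·tau·b → 7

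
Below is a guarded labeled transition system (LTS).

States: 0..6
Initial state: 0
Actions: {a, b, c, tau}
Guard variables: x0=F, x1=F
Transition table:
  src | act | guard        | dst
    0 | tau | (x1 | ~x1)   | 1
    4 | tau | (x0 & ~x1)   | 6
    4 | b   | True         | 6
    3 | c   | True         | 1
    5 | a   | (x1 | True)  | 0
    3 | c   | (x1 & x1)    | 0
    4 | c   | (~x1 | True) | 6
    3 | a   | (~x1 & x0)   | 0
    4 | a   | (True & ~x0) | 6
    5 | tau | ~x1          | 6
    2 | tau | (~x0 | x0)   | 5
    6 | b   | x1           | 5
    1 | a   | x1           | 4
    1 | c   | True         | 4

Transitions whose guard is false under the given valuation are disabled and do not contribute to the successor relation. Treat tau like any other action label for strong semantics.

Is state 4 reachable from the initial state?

Answer: REACHABLE

Analysis:
After dropping false guards: 9 live edges.
Layer 0: {0}
Layer 1: {1}  cumulative {0,1}
Layer 2: {4}  cumulative {0,1,4}
Layer 3: {6}  cumulative {0,1,4,6}
Reachable = {0,1,4,6}
Path to 4: tau·c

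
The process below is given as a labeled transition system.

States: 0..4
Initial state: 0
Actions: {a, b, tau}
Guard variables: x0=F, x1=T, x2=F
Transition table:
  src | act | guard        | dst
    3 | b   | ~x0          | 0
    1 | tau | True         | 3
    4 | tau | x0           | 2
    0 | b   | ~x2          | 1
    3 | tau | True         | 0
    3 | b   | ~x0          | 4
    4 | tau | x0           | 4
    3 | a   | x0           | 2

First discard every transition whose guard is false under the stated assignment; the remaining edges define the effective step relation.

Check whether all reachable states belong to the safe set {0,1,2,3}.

Answer: INVARIANT VIOLATED at state 4

Trace:
Allowed set {0,1,2,3}
R = {0,1,3,4}
  0: ✓
  1: ✓
  3: ✓
  4: outside
counterexample path to 4: b·tau·b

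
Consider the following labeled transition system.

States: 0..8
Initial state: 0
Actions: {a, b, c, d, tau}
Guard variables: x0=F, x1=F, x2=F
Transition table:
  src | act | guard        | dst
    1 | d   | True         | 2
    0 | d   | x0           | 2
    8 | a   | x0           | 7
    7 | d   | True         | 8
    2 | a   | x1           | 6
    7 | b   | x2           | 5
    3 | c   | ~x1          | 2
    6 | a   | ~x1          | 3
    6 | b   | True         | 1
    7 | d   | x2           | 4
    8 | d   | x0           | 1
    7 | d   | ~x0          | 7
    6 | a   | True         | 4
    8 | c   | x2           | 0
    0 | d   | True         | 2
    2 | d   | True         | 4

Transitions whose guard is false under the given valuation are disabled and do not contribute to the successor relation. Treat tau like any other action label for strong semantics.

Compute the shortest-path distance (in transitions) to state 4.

Breadth-first toward 4:
  Layer 0: {0}
  Layer 1: {2}
  Layer 2: {4}
4 enters at depth 2; path d·d

Answer: 2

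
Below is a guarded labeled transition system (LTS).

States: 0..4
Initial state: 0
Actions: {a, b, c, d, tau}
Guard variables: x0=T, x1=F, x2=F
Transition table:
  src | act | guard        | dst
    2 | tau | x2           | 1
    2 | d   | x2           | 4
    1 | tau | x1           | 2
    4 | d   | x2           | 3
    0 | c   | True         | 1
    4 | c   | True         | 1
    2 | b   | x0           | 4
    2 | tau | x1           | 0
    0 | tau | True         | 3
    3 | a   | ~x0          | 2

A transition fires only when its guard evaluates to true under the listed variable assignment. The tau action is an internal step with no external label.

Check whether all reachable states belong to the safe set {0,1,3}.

Answer: INVARIANT HOLDS

Analysis:
Safe = {0,1,3}
R = {0,1,3}
  0: safe
  1: safe
  3: safe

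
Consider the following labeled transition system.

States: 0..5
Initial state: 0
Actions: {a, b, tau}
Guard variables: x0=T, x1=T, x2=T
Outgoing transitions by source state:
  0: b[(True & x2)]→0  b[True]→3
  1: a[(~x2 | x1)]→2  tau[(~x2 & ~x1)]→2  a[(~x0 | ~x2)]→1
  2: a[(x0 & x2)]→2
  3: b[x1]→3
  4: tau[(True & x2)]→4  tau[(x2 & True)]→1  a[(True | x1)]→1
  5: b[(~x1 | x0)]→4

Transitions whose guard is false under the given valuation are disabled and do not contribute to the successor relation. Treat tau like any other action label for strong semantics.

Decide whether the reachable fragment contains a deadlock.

Reach set: {0,3}
  0: b→0  b→3  [2 out]
  3: b→3  [1 out]

Answer: DEADLOCK-FREE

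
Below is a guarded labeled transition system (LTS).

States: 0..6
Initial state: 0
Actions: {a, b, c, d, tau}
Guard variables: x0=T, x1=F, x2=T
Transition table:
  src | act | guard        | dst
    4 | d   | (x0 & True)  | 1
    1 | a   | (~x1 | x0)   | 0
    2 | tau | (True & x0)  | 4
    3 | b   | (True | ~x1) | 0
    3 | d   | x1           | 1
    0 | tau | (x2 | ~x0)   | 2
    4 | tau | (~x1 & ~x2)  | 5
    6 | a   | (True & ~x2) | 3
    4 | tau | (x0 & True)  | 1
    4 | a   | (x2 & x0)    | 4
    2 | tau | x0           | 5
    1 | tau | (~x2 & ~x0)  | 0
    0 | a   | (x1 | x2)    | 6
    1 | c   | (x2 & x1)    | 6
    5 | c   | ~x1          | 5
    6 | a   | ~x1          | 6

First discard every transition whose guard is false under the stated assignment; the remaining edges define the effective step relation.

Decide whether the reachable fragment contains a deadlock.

Answer: DEADLOCK-FREE

Trace:
R = {0,1,2,4,5,6}
  0: a→6  tau→2  [2 exit(s)]
  1: a→0  [1 exit(s)]
  2: tau→4  tau→5  [2 exit(s)]
  4: a→4  d→1  tau→1  [3 exit(s)]
  5: c→5  [1 exit(s)]
  6: a→6  [1 exit(s)]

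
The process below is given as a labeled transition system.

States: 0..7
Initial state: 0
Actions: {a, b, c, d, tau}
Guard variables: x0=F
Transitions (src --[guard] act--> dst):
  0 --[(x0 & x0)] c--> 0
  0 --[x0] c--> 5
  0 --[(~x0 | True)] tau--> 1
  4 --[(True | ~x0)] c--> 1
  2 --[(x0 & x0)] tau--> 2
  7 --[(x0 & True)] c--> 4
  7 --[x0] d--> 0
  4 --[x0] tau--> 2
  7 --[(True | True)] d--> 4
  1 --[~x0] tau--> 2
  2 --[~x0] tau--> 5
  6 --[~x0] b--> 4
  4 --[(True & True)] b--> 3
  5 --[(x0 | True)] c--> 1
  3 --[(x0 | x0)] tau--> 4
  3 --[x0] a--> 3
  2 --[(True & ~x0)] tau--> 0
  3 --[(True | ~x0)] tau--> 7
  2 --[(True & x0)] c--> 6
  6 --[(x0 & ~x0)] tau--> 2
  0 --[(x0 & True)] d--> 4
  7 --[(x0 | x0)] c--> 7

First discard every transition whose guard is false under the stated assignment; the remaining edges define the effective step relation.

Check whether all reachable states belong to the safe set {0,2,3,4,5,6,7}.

Allowed set {0,2,3,4,5,6,7}
Reach set: {0,1,2,5}
  0: safe
  1: VIOLATES
  2: safe
  5: safe
witness against invariant: tau → 1

Answer: INVARIANT VIOLATED at state 1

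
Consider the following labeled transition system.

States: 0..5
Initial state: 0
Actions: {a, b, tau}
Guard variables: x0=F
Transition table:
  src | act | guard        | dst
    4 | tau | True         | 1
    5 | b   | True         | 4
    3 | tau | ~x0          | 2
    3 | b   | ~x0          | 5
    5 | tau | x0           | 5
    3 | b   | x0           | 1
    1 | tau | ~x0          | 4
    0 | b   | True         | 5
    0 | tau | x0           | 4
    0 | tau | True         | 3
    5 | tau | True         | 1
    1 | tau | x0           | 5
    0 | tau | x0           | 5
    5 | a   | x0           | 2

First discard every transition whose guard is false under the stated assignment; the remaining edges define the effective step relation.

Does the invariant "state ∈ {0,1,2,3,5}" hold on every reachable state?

Inv-set: {0,1,2,3,5}
Reach set: {0,1,2,3,4,5}
  0: ok
  1: ok
  2: ok
  3: ok
  4: ✗ unsafe
  5: ok
reach 4 via b·b — violates

Answer: INVARIANT VIOLATED at state 4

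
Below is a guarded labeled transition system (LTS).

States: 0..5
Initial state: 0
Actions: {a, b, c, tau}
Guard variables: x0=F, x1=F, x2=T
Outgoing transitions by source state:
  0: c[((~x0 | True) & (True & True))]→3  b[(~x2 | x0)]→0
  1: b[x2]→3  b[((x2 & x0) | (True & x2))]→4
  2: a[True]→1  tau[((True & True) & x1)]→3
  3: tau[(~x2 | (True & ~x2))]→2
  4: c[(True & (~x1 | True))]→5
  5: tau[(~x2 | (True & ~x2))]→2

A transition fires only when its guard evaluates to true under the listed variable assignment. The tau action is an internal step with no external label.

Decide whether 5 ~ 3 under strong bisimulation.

Compute ~ classes (split until stable):
  round 0: {{0,1,2,3,4,5}}
  round 1: {{0,4},{1},{2},{3,5}}
Fixed point at round 2; 4 class(es).
[5]={3,5}  [3]={3,5}

Answer: BISIMILAR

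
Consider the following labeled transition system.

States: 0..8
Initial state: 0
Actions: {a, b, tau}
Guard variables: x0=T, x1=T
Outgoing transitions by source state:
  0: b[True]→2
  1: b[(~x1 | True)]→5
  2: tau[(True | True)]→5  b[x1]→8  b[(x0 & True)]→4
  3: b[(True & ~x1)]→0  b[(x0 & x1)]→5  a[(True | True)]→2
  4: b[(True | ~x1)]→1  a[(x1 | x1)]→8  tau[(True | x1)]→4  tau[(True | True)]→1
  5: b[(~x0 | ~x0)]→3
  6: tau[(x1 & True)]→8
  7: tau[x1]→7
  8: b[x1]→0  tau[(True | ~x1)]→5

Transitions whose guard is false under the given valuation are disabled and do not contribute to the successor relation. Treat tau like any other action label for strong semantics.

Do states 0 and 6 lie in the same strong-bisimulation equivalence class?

Compute ~ classes (split until stable):
  round 0: {{0,1,2,3,4,5,6,7,8}}
  round 1: {{0,1},{2,8},{3},{4},{5},{6,7}}
  round 2: {{0},{1},{2},{3},{4},{5},{6},{7},{8}}
Fixed point at round 3; 9 class(es).
0∈{0}, 6∈{6}

Answer: NOT BISIMILAR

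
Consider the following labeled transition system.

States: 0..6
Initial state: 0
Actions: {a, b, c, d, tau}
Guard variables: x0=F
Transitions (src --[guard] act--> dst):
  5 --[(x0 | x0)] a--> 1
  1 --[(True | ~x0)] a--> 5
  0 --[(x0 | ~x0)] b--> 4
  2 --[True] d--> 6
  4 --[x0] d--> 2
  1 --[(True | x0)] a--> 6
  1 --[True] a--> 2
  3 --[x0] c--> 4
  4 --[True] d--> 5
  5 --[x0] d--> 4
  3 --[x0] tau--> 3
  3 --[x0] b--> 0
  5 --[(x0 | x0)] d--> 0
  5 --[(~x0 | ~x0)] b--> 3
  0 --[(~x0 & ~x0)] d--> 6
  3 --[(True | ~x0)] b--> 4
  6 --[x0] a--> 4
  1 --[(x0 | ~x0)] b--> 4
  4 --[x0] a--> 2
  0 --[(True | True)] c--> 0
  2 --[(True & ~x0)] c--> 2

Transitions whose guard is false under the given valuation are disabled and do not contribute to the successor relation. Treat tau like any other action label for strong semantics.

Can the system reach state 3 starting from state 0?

Answer: REACHABLE

Working:
Guard filter leaves 12 enabled edge(s).
depth 0: {0}
depth 1: {4,6}  now seen {0,4,6}
depth 2: {5}  now seen {0,4,5,6}
depth 3: {3}  now seen {0,3,4,5,6}
Reachable = {0,3,4,5,6}
witness 3: b·d·b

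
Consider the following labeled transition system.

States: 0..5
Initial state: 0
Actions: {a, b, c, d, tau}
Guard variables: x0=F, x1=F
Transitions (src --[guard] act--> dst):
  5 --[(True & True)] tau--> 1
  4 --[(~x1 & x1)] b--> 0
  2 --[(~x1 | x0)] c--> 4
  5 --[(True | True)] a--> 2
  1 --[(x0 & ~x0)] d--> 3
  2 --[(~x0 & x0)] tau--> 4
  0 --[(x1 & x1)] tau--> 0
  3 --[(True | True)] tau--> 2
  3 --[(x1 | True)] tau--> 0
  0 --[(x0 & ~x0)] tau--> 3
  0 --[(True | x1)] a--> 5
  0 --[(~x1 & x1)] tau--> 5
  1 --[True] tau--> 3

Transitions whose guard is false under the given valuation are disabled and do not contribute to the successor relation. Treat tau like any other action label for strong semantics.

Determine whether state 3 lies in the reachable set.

Guard filter leaves 7 enabled edge(s).
depth 0: {0}
depth 1: {5}  cumulative {0,5}
depth 2: {1,2}  cumulative {0,1,2,5}
depth 3: {3,4}  cumulative {0,1,2,3,4,5}
Reach set: {0,1,2,3,4,5}
witness 3: a·tau·tau

Answer: REACHABLE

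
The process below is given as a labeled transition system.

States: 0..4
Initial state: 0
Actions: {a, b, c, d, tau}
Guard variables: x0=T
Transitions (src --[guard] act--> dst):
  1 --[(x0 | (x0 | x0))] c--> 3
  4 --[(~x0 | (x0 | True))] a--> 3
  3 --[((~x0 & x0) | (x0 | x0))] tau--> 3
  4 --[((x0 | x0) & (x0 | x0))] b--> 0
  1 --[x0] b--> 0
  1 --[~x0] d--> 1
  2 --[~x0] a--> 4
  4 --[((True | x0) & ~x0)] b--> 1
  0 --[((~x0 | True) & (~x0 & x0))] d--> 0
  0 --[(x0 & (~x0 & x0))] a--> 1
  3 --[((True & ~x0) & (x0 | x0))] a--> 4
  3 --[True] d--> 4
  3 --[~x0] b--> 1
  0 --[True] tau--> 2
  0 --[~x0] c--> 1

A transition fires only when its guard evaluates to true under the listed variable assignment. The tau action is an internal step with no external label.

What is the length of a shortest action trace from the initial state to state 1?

Answer: UNREACHABLE

Working:
BFS to 1:
  Layer 0: {0}
  Layer 1: {2}
1 never appears.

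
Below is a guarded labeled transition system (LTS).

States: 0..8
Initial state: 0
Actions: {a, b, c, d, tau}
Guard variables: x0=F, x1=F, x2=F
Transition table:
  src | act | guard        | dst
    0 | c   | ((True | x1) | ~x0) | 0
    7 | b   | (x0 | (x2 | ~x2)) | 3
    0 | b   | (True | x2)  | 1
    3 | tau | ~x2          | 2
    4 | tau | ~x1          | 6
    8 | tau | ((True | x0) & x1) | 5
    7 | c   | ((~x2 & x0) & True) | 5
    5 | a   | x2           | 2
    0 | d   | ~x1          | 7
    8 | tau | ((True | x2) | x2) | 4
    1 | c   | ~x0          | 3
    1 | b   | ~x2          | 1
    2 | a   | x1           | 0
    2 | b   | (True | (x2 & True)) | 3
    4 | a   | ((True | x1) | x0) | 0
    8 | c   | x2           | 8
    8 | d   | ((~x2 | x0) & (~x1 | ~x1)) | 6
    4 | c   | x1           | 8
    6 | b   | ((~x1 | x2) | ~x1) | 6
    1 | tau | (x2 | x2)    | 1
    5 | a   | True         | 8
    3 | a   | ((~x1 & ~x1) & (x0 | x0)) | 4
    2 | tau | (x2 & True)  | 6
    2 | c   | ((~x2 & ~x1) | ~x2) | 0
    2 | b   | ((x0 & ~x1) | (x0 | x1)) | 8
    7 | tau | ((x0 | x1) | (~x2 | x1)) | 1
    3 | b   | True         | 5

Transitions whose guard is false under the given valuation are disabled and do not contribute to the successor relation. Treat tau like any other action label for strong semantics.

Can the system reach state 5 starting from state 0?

17 transition(s) survive guard evaluation.
Layer 0: {0}
Layer 1: {1,7}  cumulative {0,1,7}
Layer 2: {3}  cumulative {0,1,3,7}
Layer 3: {2,5}  cumulative {0,1,2,3,5,7}
Layer 4: {8}  cumulative {0,1,2,3,5,7,8}
Layer 5: {4,6}  cumulative {0,1,2,3,4,5,6,7,8}
R = {0,1,2,3,4,5,6,7,8}
witness 5: b·c·b

Answer: REACHABLE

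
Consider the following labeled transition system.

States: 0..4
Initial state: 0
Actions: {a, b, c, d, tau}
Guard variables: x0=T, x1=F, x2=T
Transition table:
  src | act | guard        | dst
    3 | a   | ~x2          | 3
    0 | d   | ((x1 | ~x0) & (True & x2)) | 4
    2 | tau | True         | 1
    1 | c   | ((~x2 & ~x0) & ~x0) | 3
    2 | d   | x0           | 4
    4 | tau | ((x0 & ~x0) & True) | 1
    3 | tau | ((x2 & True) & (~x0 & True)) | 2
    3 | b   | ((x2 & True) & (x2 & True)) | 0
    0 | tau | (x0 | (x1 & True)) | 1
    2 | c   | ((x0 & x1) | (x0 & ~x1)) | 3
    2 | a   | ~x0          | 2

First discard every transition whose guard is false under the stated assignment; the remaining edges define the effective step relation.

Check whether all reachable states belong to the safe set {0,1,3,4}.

Safe = {0,1,3,4}
R = {0,1}
  0: ok
  1: ok

Answer: INVARIANT HOLDS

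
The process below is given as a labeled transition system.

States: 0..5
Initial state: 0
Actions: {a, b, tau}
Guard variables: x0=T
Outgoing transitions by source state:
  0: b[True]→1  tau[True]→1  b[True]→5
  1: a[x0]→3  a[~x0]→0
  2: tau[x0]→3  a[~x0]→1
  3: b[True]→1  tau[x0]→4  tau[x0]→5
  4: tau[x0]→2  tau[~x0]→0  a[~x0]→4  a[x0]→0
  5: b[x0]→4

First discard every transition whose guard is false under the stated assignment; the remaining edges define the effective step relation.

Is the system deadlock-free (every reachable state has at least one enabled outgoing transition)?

Reachable = {0,1,2,3,4,5}
  0: b→1  b→5  tau→1  [3 out]
  1: a→3  [1 out]
  2: tau→3  [1 out]
  3: b→1  tau→4  tau→5  [3 out]
  4: a→0  tau→2  [2 out]
  5: b→4  [1 out]

Answer: DEADLOCK-FREE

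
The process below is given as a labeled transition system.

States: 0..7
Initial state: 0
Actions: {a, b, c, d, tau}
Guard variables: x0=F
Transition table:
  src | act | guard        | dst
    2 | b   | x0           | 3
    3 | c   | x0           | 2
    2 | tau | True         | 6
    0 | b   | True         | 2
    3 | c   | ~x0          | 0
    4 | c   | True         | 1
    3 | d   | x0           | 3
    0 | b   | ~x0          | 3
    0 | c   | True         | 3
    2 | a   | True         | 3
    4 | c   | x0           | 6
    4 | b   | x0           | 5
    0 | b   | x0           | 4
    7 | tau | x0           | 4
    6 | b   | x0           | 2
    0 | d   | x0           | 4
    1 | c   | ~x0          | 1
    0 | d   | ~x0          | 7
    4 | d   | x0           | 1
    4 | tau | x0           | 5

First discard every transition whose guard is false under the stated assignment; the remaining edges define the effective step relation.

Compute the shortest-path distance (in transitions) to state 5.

BFS to 5:
  Layer 0: {0}
  Layer 1: {2,3,7}
  Layer 2: {6}
5 never appears.

Answer: UNREACHABLE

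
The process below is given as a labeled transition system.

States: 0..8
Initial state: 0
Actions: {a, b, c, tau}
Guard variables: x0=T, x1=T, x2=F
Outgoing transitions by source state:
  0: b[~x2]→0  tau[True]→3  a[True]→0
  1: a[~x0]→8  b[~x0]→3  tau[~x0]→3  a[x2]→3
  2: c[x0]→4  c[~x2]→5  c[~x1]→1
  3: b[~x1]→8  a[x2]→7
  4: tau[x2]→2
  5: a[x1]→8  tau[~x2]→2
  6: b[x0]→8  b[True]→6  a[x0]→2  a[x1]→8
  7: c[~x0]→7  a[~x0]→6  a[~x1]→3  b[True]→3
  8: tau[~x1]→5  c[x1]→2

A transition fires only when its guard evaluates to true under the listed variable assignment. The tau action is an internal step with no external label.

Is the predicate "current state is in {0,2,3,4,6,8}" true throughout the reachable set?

Inv-set: {0,2,3,4,6,8}
R = {0,3}
  0: safe
  3: safe

Answer: INVARIANT HOLDS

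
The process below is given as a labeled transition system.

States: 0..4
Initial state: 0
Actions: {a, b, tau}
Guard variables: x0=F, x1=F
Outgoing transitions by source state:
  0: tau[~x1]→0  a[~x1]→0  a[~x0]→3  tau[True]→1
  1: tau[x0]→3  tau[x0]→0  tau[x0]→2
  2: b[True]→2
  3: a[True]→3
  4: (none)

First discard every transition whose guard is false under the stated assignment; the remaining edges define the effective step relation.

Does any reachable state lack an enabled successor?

Answer: DEADLOCK at state 1

Trace:
Reachable = {0,1,3}
  0: a→0  a→3  tau→0  tau→1  [4 out]
  1: ∅  [STUCK]
  3: a→3  [1 out]
witness 1: tau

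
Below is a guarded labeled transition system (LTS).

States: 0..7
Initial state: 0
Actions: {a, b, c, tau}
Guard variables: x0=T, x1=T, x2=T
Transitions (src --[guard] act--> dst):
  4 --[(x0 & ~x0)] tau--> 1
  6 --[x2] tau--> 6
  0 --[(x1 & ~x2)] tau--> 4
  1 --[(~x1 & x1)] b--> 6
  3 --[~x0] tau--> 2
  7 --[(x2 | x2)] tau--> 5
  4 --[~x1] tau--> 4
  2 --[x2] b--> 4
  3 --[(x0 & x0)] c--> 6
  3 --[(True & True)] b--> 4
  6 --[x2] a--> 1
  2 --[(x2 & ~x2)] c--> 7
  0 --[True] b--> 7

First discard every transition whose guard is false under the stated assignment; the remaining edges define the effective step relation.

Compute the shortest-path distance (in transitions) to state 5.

Layered search for 5:
  L0 = {0}
  L1 = {7}
  L2 = {5}
depth(5)=2, e.g. b·tau

Answer: 2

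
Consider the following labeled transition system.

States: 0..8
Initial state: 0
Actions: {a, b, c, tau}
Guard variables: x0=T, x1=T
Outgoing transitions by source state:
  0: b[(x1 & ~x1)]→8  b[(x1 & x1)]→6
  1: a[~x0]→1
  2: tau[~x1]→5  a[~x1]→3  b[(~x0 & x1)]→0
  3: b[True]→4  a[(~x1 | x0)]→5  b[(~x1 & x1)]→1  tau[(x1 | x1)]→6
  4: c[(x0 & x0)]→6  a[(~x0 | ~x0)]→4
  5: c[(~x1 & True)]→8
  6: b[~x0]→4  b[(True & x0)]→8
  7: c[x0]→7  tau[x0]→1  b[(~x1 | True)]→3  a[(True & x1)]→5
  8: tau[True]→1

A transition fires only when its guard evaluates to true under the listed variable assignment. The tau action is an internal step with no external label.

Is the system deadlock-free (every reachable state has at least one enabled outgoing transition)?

R = {0,1,6,8}
  0: b→6  [1 out]
  1: ∅  [STUCK]
  6: b→8  [1 out]
  8: tau→1  [1 out]
trace reaching 1: b·b·tau

Answer: DEADLOCK at state 1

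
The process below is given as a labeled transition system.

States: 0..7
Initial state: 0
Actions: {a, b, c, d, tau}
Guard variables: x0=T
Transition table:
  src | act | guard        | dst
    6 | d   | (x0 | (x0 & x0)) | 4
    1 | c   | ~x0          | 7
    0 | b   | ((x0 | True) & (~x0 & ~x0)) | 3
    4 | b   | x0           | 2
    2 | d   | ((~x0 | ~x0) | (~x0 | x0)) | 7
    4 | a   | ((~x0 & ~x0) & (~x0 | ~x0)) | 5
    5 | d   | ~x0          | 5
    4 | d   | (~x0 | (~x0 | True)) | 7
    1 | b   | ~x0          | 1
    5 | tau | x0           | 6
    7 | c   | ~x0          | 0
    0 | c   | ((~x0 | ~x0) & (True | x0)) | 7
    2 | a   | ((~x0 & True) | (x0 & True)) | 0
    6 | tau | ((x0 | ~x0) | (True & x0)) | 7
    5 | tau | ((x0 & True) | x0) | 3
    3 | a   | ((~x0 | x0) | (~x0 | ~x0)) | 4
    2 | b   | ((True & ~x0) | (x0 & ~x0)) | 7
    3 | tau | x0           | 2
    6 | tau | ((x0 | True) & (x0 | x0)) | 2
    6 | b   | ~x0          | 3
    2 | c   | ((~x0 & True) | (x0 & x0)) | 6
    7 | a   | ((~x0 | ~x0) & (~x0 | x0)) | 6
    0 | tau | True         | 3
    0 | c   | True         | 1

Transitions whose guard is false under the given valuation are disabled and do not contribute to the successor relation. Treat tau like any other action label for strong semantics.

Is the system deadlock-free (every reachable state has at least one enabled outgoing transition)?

Reachable = {0,1,2,3,4,6,7}
  0: c→1  tau→3  [2 exit(s)]
  1: ∅  [STUCK]
  2: a→0  c→6  d→7  [3 exit(s)]
  3: a→4  tau→2  [2 exit(s)]
  4: b→2  d→7  [2 exit(s)]
  6: d→4  tau→2  tau→7  [3 exit(s)]
  7: ∅  [STUCK]
trace reaching 1: c

Answer: DEADLOCK at state 1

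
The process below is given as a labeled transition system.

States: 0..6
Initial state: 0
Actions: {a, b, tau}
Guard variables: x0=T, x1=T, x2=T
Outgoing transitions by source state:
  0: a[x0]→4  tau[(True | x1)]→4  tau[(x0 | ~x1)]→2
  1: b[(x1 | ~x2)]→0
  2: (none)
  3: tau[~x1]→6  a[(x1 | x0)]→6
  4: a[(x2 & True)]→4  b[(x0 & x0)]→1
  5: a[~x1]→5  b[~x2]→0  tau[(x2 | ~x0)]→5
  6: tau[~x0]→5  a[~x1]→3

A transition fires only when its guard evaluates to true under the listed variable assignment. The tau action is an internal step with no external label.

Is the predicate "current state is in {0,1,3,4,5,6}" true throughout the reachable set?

Allowed set {0,1,3,4,5,6}
Reachable = {0,1,2,4}
  0: ✓
  1: ✓
  2: ✗ unsafe
  4: ✓
counterexample path to 2: tau

Answer: INVARIANT VIOLATED at state 2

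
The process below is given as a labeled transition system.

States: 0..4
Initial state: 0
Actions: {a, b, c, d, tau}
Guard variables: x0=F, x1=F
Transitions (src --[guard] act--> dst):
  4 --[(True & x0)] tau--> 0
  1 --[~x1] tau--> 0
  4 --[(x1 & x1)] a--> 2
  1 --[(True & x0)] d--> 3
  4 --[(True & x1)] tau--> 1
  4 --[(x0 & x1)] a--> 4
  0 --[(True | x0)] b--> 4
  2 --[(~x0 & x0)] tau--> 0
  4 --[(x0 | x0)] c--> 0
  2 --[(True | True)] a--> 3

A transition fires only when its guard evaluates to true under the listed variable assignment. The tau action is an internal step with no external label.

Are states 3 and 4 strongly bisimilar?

Bisimulation quotient by refinement:
  round 0: {{0,1,2,3,4}}
  round 1: {{0},{1},{2},{3,4}}
stable after 2 split(s): 4 block(s)
class of 3: {3,4}; class of 4: {3,4}

Answer: BISIMILAR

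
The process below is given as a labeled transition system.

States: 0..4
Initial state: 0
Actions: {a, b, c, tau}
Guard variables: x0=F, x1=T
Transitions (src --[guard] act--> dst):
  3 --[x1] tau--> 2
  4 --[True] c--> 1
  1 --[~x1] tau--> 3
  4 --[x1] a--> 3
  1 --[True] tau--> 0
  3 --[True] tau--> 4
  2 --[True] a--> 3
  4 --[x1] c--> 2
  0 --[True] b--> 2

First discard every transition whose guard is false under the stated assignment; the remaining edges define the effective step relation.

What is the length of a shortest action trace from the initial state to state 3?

Answer: 2

Analysis:
BFS to 3:
  L0 = {0}
  L1 = {2}
  L2 = {3}
depth(3)=2, e.g. b·a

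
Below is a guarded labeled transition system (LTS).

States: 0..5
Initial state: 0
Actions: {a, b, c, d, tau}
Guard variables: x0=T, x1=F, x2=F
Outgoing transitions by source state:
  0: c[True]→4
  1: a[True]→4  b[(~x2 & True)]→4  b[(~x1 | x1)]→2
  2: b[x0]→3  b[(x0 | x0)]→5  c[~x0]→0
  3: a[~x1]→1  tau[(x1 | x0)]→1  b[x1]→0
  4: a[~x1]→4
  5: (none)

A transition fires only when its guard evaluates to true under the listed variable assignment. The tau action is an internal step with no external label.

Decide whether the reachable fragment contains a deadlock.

Answer: DEADLOCK-FREE

Working:
Reach set: {0,4}
  0: c→4  [1 exit(s)]
  4: a→4  [1 exit(s)]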